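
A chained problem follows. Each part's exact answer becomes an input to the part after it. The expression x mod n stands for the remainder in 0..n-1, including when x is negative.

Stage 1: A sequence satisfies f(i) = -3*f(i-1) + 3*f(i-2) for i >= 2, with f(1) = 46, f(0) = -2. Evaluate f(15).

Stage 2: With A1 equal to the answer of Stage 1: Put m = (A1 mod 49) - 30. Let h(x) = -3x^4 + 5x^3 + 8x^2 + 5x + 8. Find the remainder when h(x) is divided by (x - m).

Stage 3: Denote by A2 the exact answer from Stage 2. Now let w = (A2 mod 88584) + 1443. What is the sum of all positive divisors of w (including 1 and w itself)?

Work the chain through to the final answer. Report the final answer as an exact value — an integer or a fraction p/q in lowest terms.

3888

Stage 1: f(2) = -3*(46) + 3*(-2) = -144; iterating: f(2)=-144, f(3)=570, f(4)=-2142, f(5)=8136, f(6)=-30834, f(7)=116910, f(8)=-443232, f(9)=1680426, f(10)=-6370974, f(11)=24154200, f(12)=-91575522, f(13)=347189166, f(14)=-1316294064, f(15)=4990449690; answer 4990449690
Stage 2: A1 = 4990449690; m = -28; remainder = value at the root: -3*(-28)^4 + 5*(-28)^3 + 8*(-28)^2 + 5*(-28)^1 + 8 = (-1843968) + (-109760) + (6272) + (-140) + (8) = -1947588; answer -1947588
Stage 3: A2 = -1947588; w = 2703; 2703 = 3 * 17 * 53; sigma = (1 + 3) * (1 + 17) * (1 + 53) = 4 * 18 * 54 = 3888; answer 3888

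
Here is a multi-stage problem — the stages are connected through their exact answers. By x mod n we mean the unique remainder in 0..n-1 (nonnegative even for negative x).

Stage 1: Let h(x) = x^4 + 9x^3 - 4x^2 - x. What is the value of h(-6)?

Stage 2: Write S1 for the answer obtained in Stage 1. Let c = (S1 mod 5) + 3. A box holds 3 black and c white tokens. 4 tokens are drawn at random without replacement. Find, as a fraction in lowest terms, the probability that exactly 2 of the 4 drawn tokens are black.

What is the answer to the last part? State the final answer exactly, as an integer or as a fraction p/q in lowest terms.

Stage 1: 1*(-6)^4 + 9*(-6)^3 - 4*(-6)^2 - 1*(-6)^1 = (1296) + (-1944) + (-144) + (6) = -786; answer -786
Stage 2: S1 = -786; c = 7; total draws C(10,4) = 210; favorable C(3,2)*C(7,2) = 63; P = 3/10; answer 3/10

3/10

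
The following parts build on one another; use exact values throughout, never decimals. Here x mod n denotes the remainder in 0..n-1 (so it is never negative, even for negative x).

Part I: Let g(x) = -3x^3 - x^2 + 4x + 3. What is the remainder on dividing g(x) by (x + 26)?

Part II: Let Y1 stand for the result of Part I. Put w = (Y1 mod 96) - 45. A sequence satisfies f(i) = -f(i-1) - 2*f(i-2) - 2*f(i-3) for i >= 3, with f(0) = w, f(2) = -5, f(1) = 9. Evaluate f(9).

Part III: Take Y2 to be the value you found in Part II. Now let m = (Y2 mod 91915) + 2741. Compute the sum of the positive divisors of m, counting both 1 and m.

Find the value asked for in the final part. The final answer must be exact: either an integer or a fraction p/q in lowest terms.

Part I: remainder = value at the root: -3*(-26)^3 - 1*(-26)^2 + 4*(-26)^1 + 3 = (52728) + (-676) + (-104) + (3) = 51951; answer 51951
Part II: Y1 = 51951; w = -30; f(3) = -1*(-5) - 2*(9) - 2*(-30) = 47; iterating: f(3)=47, f(4)=-55, f(5)=-29, f(6)=45, f(7)=123, f(8)=-155, f(9)=-181; answer -181
Part III: Y2 = -181; m = 94475; 94475 = 5^2 * 3779; sigma = (1 + 5 + 25) * (1 + 3779) = 31 * 3780 = 117180; answer 117180

117180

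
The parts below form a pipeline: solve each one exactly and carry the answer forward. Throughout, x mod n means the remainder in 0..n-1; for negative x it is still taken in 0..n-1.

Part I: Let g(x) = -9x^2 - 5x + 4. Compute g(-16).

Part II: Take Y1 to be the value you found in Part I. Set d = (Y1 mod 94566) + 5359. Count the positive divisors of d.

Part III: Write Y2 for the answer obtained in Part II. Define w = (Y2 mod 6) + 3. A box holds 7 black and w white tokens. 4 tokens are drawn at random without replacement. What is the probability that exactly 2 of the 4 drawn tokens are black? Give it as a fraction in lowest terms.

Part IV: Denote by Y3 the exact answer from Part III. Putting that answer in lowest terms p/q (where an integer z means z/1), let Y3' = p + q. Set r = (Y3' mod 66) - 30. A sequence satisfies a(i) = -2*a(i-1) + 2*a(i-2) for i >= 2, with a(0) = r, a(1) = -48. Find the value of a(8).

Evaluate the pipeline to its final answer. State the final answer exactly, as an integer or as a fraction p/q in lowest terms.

28576

Part I: -9*(-16)^2 - 5*(-16)^1 + 4 = (-2304) + (80) + (4) = -2220; answer -2220
Part II: Y1 = -2220; d = 97705; 97705 = 5 * 19541; number of divisors = (1+1) * (1+1) = 4; answer 4
Part III: Y2 = 4; w = 7; total draws C(14,4) = 1001; favorable C(7,2)*C(7,2) = 441; P = 63/143; answer 63/143
Part IV: Y3 = 63/143; threaded value p + q = 206; r = -22; a(2) = -2*(-48) + 2*(-22) = 52; iterating: a(2)=52, a(3)=-200, a(4)=504, a(5)=-1408, a(6)=3824, a(7)=-10464, a(8)=28576; answer 28576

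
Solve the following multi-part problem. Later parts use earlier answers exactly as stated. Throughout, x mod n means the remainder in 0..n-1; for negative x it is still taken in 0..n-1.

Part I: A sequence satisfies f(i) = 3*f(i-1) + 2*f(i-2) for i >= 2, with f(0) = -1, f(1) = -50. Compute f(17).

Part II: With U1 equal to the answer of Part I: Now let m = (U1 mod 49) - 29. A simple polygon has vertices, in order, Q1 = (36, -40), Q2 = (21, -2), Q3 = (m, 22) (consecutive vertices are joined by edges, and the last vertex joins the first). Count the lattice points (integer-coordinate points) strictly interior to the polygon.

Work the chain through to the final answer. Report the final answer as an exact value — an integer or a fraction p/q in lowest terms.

Part I: f(2) = 3*(-50) + 2*(-1) = -152; iterating: f(2)=-152, f(3)=-556, f(4)=-1972, f(5)=-7028, f(6)=-25028, f(7)=-89140, f(8)=-317476, f(9)=-1130708, f(10)=-4027076, f(11)=-14342644, f(12)=-51082084, f(13)=-181931540, f(14)=-647958788, f(15)=-2307739444, f(16)=-8219135908, f(17)=-29272886612; answer -29272886612
Part II: U1 = -29272886612; m = 9; cross terms: (36*-2 - 21*-40)=768, (21*22 - 9*-2)=480, (9*-40 - 36*22)=-1152; twice the area = |96| = 96; area = 48; boundary points = 1 + 12 + 1 = 14; strictly interior points = area - boundary/2 + 1 = 42; answer 42

42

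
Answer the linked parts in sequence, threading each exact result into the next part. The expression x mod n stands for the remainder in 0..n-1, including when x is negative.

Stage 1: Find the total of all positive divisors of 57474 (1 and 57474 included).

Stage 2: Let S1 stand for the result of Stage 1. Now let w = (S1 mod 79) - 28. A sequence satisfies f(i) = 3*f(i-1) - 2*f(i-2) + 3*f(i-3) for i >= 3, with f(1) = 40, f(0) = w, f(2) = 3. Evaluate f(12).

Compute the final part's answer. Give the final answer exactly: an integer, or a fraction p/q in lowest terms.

743712

Stage 1: 57474 = 2 * 3^2 * 31 * 103; sigma = (1 + 2) * (1 + 3 + 9) * (1 + 31) * (1 + 103) = 3 * 13 * 32 * 104 = 129792; answer 129792
Stage 2: S1 = 129792; w = 46; f(3) = 3*(3) - 2*(40) + 3*(46) = 67; iterating: f(3)=67, f(4)=315, f(5)=820, f(6)=2031, f(7)=5398, f(8)=14592, f(9)=39073, f(10)=104229, f(11)=278317, f(12)=743712; answer 743712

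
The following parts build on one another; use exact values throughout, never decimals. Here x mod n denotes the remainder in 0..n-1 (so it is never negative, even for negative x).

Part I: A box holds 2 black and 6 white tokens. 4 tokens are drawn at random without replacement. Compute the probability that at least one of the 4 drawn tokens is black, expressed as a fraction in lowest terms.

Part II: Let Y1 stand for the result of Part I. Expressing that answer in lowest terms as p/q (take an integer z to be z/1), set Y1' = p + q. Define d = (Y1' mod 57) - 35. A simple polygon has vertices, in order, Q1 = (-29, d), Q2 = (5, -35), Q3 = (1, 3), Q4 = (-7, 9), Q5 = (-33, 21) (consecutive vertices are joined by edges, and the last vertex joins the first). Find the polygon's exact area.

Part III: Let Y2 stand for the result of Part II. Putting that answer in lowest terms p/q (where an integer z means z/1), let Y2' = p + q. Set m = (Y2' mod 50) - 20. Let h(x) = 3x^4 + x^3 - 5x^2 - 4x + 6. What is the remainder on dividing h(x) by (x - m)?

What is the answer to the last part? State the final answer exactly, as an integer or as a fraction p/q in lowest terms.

34

Part I: total draws C(8,4) = 70; complement C(6,4) = 15; favorable 70 - 15 = 55; P = 11/14; answer 11/14
Part II: Y1 = 11/14; threaded value p + q = 25; d = -10; cross terms: (-29*-35 - 5*-10)=1065, (5*3 - 1*-35)=50, (1*9 - -7*3)=30, (-7*21 - -33*9)=150, (-33*-10 - -29*21)=939; twice the area = |2234| = 2234; area = 1117; answer 1117
Part III: Y2 = 1117; threaded value p + q = 1118; m = -2; remainder = value at the root: 3*(-2)^4 + 1*(-2)^3 - 5*(-2)^2 - 4*(-2)^1 + 6 = (48) + (-8) + (-20) + (8) + (6) = 34; answer 34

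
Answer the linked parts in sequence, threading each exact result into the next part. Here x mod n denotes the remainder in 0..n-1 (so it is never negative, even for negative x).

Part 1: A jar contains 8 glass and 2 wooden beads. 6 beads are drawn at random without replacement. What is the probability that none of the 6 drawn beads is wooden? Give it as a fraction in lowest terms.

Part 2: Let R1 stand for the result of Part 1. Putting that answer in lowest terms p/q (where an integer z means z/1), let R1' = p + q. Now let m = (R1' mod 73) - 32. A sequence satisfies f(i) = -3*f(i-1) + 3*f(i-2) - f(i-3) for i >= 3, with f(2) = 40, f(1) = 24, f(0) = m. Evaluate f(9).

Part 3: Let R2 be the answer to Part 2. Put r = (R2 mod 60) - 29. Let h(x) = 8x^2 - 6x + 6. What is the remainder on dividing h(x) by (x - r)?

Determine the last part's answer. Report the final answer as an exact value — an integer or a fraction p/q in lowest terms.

Part 1: total draws C(10,6) = 210; favorable C(8,6) = 28; P = 2/15; answer 2/15
Part 2: R1 = 2/15; threaded value p + q = 17; m = -15; f(3) = -3*(40) + 3*(24) - 1*(-15) = -33; iterating: f(3)=-33, f(4)=195, f(5)=-724, f(6)=2790, f(7)=-10737, f(8)=41305, f(9)=-158916; answer -158916
Part 3: R2 = -158916; r = -5; remainder = value at the root: 8*(-5)^2 - 6*(-5)^1 + 6 = (200) + (30) + (6) = 236; answer 236

236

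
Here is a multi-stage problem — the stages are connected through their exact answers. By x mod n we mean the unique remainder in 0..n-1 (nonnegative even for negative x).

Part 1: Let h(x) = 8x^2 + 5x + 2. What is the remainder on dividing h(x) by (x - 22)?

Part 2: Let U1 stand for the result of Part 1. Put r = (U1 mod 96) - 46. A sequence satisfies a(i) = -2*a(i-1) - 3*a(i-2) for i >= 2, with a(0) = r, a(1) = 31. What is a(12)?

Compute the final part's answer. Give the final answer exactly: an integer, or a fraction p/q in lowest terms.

Part 1: remainder = value at the root: 8*(22)^2 + 5*(22)^1 + 2 = (3872) + (110) + (2) = 3984; answer 3984
Part 2: U1 = 3984; r = 2; a(2) = -2*(31) - 3*(2) = -68; iterating: a(2)=-68, a(3)=43, a(4)=118, a(5)=-365, a(6)=376, a(7)=343, a(8)=-1814, a(9)=2599, a(10)=244, a(11)=-8285, a(12)=15838; answer 15838

15838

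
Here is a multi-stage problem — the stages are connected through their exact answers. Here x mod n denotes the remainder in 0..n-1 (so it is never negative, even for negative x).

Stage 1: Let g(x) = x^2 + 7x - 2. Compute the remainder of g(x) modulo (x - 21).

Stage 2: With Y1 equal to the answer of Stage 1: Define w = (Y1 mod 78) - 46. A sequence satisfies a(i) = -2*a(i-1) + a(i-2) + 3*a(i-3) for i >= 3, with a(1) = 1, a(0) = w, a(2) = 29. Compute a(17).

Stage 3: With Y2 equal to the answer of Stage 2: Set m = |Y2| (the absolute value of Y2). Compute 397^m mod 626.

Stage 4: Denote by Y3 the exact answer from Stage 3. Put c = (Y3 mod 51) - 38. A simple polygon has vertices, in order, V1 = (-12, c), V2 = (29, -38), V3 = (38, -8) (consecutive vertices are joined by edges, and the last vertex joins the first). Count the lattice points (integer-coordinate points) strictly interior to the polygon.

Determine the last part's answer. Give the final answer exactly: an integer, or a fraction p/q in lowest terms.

778

Stage 1: remainder = value at the root: 1*(21)^2 + 7*(21)^1 - 2 = (441) + (147) + (-2) = 586; answer 586
Stage 2: Y1 = 586; w = -6; a(3) = -2*(29) + 1*(1) + 3*(-6) = -75; iterating: a(3)=-75, a(4)=182, a(5)=-352, a(6)=661, a(7)=-1128, a(8)=1861, a(9)=-2867, a(10)=4211, a(11)=-5706, a(12)=7022, a(13)=-7117, a(14)=4138, a(15)=5673, a(16)=-28559, a(17)=75205; answer 75205
Stage 3: Y2 = 75205; m = 75205; squarings mod 626: 397^1=397, 397^2=483, 397^4=417, 397^8=487, 397^16=541, 397^32=339, 397^64=363, 397^128=309, 397^256=329, 397^512=569, 397^1024=119, 397^2048=389, 397^4096=455, 397^8192=445, 397^16384=209, 397^32768=487, 397^65536=541; 397^75205 = 397^1 * 397^4 * 397^64 * 397^128 * 397^256 * 397^1024 * 397^8192 * 397^65536 = 449 (mod 626); answer 449
Stage 4: Y3 = 449; c = 3; cross terms: (-12*-38 - 29*3)=369, (29*-8 - 38*-38)=1212, (38*3 - -12*-8)=18; twice the area = |1599| = 1599; area = 1599/2; boundary points = 41 + 3 + 1 = 45; strictly interior points = area - boundary/2 + 1 = 778; answer 778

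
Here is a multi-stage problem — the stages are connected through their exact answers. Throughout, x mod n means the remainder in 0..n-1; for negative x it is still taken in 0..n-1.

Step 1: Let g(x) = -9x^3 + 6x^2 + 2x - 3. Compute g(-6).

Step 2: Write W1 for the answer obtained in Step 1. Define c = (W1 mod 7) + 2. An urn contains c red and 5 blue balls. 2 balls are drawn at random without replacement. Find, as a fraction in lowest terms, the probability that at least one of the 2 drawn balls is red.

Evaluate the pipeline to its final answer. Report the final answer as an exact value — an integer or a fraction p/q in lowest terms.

7/9

Step 1: -9*(-6)^3 + 6*(-6)^2 + 2*(-6)^1 - 3 = (1944) + (216) + (-12) + (-3) = 2145; answer 2145
Step 2: W1 = 2145; c = 5; total draws C(10,2) = 45; complement C(5,2) = 10; favorable 45 - 10 = 35; P = 7/9; answer 7/9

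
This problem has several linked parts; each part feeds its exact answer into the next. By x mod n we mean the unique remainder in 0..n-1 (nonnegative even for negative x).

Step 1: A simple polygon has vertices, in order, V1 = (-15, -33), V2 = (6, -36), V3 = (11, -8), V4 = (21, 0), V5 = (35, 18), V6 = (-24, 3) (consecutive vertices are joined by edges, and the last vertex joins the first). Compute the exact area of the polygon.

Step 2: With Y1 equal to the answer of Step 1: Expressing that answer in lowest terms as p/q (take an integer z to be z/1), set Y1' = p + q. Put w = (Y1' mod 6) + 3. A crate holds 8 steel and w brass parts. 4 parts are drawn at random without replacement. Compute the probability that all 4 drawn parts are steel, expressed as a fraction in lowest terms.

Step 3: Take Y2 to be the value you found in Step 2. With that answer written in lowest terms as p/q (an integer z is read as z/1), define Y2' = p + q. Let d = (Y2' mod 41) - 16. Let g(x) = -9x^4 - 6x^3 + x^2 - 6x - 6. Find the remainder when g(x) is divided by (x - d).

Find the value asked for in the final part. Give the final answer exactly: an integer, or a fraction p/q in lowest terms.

Step 1: cross terms: (-15*-36 - 6*-33)=738, (6*-8 - 11*-36)=348, (11*0 - 21*-8)=168, (21*18 - 35*0)=378, (35*3 - -24*18)=537, (-24*-33 - -15*3)=837; twice the area = |3006| = 3006; area = 1503; answer 1503
Step 2: Y1 = 1503; threaded value p + q = 1504; w = 7; total draws C(15,4) = 1365; favorable C(8,4) = 70; P = 2/39; answer 2/39
Step 3: Y2 = 2/39; threaded value p + q = 41; d = -16; remainder = value at the root: -9*(-16)^4 - 6*(-16)^3 + 1*(-16)^2 - 6*(-16)^1 - 6 = (-589824) + (24576) + (256) + (96) + (-6) = -564902; answer -564902

-564902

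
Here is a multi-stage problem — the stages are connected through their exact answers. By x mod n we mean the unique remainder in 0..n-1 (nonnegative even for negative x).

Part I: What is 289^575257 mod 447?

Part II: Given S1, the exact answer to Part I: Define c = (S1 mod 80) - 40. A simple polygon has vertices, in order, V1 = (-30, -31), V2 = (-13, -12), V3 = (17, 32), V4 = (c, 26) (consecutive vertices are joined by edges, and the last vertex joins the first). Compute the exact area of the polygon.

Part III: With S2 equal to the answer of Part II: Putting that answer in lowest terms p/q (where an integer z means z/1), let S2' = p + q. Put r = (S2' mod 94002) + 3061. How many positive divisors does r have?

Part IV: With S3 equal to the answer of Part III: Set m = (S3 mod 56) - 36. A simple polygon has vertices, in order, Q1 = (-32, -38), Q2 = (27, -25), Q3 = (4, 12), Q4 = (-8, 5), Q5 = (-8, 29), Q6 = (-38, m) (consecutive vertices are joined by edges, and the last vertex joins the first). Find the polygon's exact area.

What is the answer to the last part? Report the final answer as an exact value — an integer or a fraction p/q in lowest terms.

Part I: squarings mod 447: 289^1=289, 289^2=379, 289^4=154, 289^8=25, 289^16=178, 289^32=394, 289^64=127, 289^128=37, 289^256=28, 289^512=337, 289^1024=31, 289^2048=67, 289^4096=19, 289^8192=361, 289^16384=244, 289^32768=85, 289^65536=73, 289^131072=412, 289^262144=331, 289^524288=46; 289^575257 = 289^1 * 289^8 * 289^16 * 289^256 * 289^512 * 289^1024 * 289^16384 * 289^32768 * 289^524288 = 412 (mod 447); answer 412
Part II: S1 = 412; c = -28; cross terms: (-30*-12 - -13*-31)=-43, (-13*32 - 17*-12)=-212, (17*26 - -28*32)=1338, (-28*-31 - -30*26)=1648; twice the area = |2731| = 2731; area = 2731/2; answer 2731/2
Part III: S2 = 2731/2; threaded value p + q = 2733; r = 5794; 5794 = 2 * 2897; number of divisors = (1+1) * (1+1) = 4; answer 4
Part IV: S3 = 4; m = -32; cross terms: (-32*-25 - 27*-38)=1826, (27*12 - 4*-25)=424, (4*5 - -8*12)=116, (-8*29 - -8*5)=-192, (-8*-32 - -38*29)=1358, (-38*-38 - -32*-32)=420; twice the area = |3952| = 3952; area = 1976; answer 1976

1976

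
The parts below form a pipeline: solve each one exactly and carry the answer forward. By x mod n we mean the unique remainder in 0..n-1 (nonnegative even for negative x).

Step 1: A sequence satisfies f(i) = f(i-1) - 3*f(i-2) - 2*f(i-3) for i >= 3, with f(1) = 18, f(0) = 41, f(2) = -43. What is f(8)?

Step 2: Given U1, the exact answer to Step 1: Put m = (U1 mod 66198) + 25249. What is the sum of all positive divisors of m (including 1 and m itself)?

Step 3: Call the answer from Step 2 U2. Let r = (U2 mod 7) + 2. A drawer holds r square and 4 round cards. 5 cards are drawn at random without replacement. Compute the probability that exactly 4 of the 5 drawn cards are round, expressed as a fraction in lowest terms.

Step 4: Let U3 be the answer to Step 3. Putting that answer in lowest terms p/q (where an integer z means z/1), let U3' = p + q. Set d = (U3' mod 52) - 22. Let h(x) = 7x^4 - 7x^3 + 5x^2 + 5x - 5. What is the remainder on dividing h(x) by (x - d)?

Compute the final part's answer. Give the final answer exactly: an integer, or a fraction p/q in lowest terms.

Step 1: f(3) = 1*(-43) - 3*(18) - 2*(41) = -179; iterating: f(3)=-179, f(4)=-86, f(5)=537, f(6)=1153, f(7)=-286, f(8)=-4819; answer -4819
Step 2: U1 = -4819; m = 86628; 86628 = 2^2 * 3 * 7219; sigma = (1 + 2 + 4) * (1 + 3) * (1 + 7219) = 7 * 4 * 7220 = 202160; answer 202160
Step 3: U2 = 202160; r = 2; total draws C(6,5) = 6; favorable C(4,4)*C(2,1) = 2; P = 1/3; answer 1/3
Step 4: U3 = 1/3; threaded value p + q = 4; d = -18; remainder = value at the root: 7*(-18)^4 - 7*(-18)^3 + 5*(-18)^2 + 5*(-18)^1 - 5 = (734832) + (40824) + (1620) + (-90) + (-5) = 777181; answer 777181

777181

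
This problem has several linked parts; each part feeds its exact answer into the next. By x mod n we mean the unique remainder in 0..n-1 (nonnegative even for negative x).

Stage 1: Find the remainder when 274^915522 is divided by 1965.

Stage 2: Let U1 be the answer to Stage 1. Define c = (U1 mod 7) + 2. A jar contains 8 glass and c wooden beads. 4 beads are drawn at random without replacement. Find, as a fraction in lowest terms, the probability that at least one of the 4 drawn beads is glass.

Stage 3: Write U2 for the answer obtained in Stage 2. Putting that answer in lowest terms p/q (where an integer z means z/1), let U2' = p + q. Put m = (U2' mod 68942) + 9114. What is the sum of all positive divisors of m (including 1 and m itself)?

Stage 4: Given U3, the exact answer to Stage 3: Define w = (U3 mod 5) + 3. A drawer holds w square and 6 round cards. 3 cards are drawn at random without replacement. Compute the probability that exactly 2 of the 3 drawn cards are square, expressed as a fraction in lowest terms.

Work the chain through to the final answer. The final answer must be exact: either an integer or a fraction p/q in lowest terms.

4/11

Stage 1: squarings mod 1965: 274^1=274, 274^2=406, 274^4=1741, 274^8=1051, 274^16=271, 274^32=736, 274^64=1321, 274^128=121, 274^256=886, 274^512=961, 274^1024=1936, 274^2048=841, 274^4096=1846, 274^8192=406, 274^16384=1741, 274^32768=1051, 274^65536=271, 274^131072=736, 274^262144=1321, 274^524288=121; 274^915522 = 274^2 * 274^64 * 274^2048 * 274^4096 * 274^8192 * 274^16384 * 274^32768 * 274^65536 * 274^262144 * 274^524288 = 676 (mod 1965); answer 676
Stage 2: U1 = 676; c = 6; total draws C(14,4) = 1001; complement C(6,4) = 15; favorable 1001 - 15 = 986; P = 986/1001; answer 986/1001
Stage 3: U2 = 986/1001; threaded value p + q = 1987; m = 11101; 11101 = 17 * 653; sigma = (1 + 17) * (1 + 653) = 18 * 654 = 11772; answer 11772
Stage 4: U3 = 11772; w = 5; total draws C(11,3) = 165; favorable C(5,2)*C(6,1) = 60; P = 4/11; answer 4/11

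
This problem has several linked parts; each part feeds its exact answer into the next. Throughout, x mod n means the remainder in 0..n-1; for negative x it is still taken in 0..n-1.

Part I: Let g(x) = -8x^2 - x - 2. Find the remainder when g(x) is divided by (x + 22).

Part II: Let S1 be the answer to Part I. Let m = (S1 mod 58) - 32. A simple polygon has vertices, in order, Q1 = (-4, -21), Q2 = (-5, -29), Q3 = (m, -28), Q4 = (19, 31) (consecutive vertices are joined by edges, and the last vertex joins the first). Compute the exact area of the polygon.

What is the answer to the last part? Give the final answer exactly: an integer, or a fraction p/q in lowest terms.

264

Part I: remainder = value at the root: -8*(-22)^2 - 1*(-22)^1 - 2 = (-3872) + (22) + (-2) = -3852; answer -3852
Part II: S1 = -3852; m = 2; cross terms: (-4*-29 - -5*-21)=11, (-5*-28 - 2*-29)=198, (2*31 - 19*-28)=594, (19*-21 - -4*31)=-275; twice the area = |528| = 528; area = 264; answer 264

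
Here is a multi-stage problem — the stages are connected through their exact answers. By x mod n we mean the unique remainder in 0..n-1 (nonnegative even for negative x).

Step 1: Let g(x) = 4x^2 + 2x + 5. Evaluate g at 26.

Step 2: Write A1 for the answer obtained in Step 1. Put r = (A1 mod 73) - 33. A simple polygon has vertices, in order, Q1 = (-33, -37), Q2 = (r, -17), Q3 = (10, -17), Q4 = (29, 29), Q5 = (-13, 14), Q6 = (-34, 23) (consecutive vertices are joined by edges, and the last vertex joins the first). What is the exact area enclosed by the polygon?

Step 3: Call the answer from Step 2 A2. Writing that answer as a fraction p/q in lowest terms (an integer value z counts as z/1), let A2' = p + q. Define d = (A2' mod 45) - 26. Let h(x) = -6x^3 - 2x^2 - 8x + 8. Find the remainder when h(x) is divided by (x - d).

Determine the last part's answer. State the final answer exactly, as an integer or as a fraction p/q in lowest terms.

Step 1: 4*(26)^2 + 2*(26)^1 + 5 = (2704) + (52) + (5) = 2761; answer 2761
Step 2: A1 = 2761; r = 27; cross terms: (-33*-17 - 27*-37)=1560, (27*-17 - 10*-17)=-289, (10*29 - 29*-17)=783, (29*14 - -13*29)=783, (-13*23 - -34*14)=177, (-34*-37 - -33*23)=2017; twice the area = |5031| = 5031; area = 5031/2; answer 5031/2
Step 3: A2 = 5031/2; threaded value p + q = 5033; d = 12; remainder = value at the root: -6*(12)^3 - 2*(12)^2 - 8*(12)^1 + 8 = (-10368) + (-288) + (-96) + (8) = -10744; answer -10744

-10744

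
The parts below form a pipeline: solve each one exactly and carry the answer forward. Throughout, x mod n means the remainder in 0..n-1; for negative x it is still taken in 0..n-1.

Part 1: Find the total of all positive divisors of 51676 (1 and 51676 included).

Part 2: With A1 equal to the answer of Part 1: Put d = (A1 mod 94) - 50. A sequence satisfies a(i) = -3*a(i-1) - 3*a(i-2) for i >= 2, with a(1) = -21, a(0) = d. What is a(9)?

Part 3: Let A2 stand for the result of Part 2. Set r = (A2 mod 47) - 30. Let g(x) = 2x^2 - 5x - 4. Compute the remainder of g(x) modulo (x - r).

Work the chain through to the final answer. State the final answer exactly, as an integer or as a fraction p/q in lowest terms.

146

Part 1: 51676 = 2^2 * 12919; sigma = (1 + 2 + 4) * (1 + 12919) = 7 * 12920 = 90440; answer 90440
Part 2: A1 = 90440; d = -38; a(2) = -3*(-21) - 3*(-38) = 177; iterating: a(2)=177, a(3)=-468, a(4)=873, a(5)=-1215, a(6)=1026, a(7)=567, a(8)=-4779, a(9)=12636; answer 12636
Part 3: A2 = 12636; r = 10; remainder = value at the root: 2*(10)^2 - 5*(10)^1 - 4 = (200) + (-50) + (-4) = 146; answer 146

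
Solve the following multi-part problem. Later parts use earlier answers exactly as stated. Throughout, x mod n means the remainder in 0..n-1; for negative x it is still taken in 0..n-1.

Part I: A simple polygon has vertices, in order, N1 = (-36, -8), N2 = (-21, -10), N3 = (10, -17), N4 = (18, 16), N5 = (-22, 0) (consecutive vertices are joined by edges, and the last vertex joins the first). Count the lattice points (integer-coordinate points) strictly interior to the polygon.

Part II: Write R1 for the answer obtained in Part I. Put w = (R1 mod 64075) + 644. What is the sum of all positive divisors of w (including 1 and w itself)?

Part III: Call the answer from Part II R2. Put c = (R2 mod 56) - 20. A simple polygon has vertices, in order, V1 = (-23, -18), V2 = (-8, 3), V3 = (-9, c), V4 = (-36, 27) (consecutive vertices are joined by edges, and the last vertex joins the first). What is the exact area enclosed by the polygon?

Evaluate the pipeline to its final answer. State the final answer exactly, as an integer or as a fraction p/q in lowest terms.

532

Part I: cross terms: (-36*-10 - -21*-8)=192, (-21*-17 - 10*-10)=457, (10*16 - 18*-17)=466, (18*0 - -22*16)=352, (-22*-8 - -36*0)=176; twice the area = |1643| = 1643; area = 1643/2; boundary points = 1 + 1 + 1 + 8 + 2 = 13; strictly interior points = area - boundary/2 + 1 = 816; answer 816
Part II: R1 = 816; w = 1460; 1460 = 2^2 * 5 * 73; sigma = (1 + 2 + 4) * (1 + 5) * (1 + 73) = 7 * 6 * 74 = 3108; answer 3108
Part III: R2 = 3108; c = 8; cross terms: (-23*3 - -8*-18)=-213, (-8*8 - -9*3)=-37, (-9*27 - -36*8)=45, (-36*-18 - -23*27)=1269; twice the area = |1064| = 1064; area = 532; answer 532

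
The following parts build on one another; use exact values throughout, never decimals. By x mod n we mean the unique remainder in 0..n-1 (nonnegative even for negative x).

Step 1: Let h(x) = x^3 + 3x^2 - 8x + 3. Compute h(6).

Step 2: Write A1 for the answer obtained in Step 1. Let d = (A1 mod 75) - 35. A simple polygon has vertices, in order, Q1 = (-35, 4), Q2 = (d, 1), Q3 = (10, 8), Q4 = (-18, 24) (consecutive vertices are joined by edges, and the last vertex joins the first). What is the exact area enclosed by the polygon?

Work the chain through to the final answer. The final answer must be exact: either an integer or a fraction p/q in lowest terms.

1183/2

Step 1: 1*(6)^3 + 3*(6)^2 - 8*(6)^1 + 3 = (216) + (108) + (-48) + (3) = 279; answer 279
Step 2: A1 = 279; d = 19; cross terms: (-35*1 - 19*4)=-111, (19*8 - 10*1)=142, (10*24 - -18*8)=384, (-18*4 - -35*24)=768; twice the area = |1183| = 1183; area = 1183/2; answer 1183/2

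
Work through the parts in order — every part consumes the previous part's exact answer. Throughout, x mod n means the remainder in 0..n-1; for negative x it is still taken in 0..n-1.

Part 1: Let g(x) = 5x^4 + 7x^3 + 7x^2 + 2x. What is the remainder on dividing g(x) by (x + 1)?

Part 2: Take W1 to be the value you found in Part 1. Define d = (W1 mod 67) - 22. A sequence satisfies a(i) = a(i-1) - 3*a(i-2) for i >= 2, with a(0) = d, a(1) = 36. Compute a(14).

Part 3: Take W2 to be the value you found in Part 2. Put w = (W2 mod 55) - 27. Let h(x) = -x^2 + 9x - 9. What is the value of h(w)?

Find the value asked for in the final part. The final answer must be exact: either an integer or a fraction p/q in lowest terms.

Part 1: remainder = value at the root: 5*(-1)^4 + 7*(-1)^3 + 7*(-1)^2 + 2*(-1)^1 = (5) + (-7) + (7) + (-2) = 3; answer 3
Part 2: W1 = 3; d = -19; a(2) = 1*(36) - 3*(-19) = 93; iterating: a(2)=93, a(3)=-15, a(4)=-294, a(5)=-249, a(6)=633, a(7)=1380, a(8)=-519, a(9)=-4659, a(10)=-3102, a(11)=10875, a(12)=20181, a(13)=-12444, a(14)=-72987; answer -72987
Part 3: W2 = -72987; w = 26; -1*(26)^2 + 9*(26)^1 - 9 = (-676) + (234) + (-9) = -451; answer -451

-451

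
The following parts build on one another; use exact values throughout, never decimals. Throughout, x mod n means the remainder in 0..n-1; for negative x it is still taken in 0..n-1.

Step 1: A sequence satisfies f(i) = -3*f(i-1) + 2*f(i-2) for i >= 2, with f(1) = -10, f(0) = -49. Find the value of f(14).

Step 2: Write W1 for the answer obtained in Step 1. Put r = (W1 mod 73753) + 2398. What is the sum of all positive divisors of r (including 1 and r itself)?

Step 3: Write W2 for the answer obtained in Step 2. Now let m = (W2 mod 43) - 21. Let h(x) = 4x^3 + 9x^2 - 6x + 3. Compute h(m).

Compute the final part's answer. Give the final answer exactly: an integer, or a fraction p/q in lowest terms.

-85

Step 1: f(2) = -3*(-10) + 2*(-49) = -68; iterating: f(2)=-68, f(3)=184, f(4)=-688, f(5)=2432, f(6)=-8672, f(7)=30880, f(8)=-109984, f(9)=391712, f(10)=-1395104, f(11)=4968736, f(12)=-17696416, f(13)=63026720, f(14)=-224472992; answer -224472992
Step 2: W1 = -224472992; r = 33538; 33538 = 2 * 41 * 409; sigma = (1 + 2) * (1 + 41) * (1 + 409) = 3 * 42 * 410 = 51660; answer 51660
Step 3: W2 = 51660; m = -4; 4*(-4)^3 + 9*(-4)^2 - 6*(-4)^1 + 3 = (-256) + (144) + (24) + (3) = -85; answer -85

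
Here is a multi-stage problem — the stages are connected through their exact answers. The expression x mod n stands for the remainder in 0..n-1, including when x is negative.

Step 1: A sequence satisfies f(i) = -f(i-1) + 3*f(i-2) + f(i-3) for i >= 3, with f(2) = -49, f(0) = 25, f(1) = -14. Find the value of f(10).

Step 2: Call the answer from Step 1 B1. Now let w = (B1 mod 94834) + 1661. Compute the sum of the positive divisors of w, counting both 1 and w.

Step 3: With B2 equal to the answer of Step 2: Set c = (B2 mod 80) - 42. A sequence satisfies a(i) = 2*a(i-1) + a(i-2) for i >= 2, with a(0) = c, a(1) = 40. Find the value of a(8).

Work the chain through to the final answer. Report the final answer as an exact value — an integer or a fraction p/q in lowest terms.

Step 1: f(3) = -1*(-49) + 3*(-14) + 1*(25) = 32; iterating: f(3)=32, f(4)=-193, f(5)=240, f(6)=-787, f(7)=1314, f(8)=-3435, f(9)=6590, f(10)=-15581; answer -15581
Step 2: B1 = -15581; w = 80914; 80914 = 2 * 23 * 1759; sigma = (1 + 2) * (1 + 23) * (1 + 1759) = 3 * 24 * 1760 = 126720; answer 126720
Step 3: B2 = 126720; c = -42; a(2) = 2*(40) + 1*(-42) = 38; iterating: a(2)=38, a(3)=116, a(4)=270, a(5)=656, a(6)=1582, a(7)=3820, a(8)=9222; answer 9222

9222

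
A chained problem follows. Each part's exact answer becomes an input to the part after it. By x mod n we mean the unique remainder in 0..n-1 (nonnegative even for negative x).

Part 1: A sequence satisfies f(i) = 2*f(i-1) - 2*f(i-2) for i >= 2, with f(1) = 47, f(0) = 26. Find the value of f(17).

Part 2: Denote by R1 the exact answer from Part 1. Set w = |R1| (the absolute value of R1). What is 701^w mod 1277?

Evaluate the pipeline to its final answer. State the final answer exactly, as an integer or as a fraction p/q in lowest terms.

668

Part 1: f(2) = 2*(47) - 2*(26) = 42; iterating: f(2)=42, f(3)=-10, f(4)=-104, f(5)=-188, f(6)=-168, f(7)=40, f(8)=416, f(9)=752, f(10)=672, f(11)=-160, f(12)=-1664, f(13)=-3008, f(14)=-2688, f(15)=640, f(16)=6656, f(17)=12032; answer 12032
Part 2: R1 = 12032; w = 12032; squarings mod 1277: 701^1=701, 701^2=1033, 701^4=794, 701^8=875, 701^16=702, 701^32=1159, 701^64=1154, 701^128=1082, 701^256=992, 701^512=774, 701^1024=163, 701^2048=1029, 701^4096=208, 701^8192=1123; 701^12032 = 701^256 * 701^512 * 701^1024 * 701^2048 * 701^8192 = 668 (mod 1277); answer 668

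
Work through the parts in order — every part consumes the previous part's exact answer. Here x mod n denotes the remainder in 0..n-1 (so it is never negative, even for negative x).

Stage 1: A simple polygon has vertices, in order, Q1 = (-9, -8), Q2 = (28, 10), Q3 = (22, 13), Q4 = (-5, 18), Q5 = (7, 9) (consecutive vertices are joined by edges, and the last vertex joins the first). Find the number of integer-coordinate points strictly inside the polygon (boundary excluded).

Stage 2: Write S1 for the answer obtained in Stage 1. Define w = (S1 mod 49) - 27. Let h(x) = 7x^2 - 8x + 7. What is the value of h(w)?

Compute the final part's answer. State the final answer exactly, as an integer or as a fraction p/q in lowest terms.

Stage 1: cross terms: (-9*10 - 28*-8)=134, (28*13 - 22*10)=144, (22*18 - -5*13)=461, (-5*9 - 7*18)=-171, (7*-8 - -9*9)=25; twice the area = |593| = 593; area = 593/2; boundary points = 1 + 3 + 1 + 3 + 1 = 9; strictly interior points = area - boundary/2 + 1 = 293; answer 293
Stage 2: S1 = 293; w = 21; 7*(21)^2 - 8*(21)^1 + 7 = (3087) + (-168) + (7) = 2926; answer 2926

2926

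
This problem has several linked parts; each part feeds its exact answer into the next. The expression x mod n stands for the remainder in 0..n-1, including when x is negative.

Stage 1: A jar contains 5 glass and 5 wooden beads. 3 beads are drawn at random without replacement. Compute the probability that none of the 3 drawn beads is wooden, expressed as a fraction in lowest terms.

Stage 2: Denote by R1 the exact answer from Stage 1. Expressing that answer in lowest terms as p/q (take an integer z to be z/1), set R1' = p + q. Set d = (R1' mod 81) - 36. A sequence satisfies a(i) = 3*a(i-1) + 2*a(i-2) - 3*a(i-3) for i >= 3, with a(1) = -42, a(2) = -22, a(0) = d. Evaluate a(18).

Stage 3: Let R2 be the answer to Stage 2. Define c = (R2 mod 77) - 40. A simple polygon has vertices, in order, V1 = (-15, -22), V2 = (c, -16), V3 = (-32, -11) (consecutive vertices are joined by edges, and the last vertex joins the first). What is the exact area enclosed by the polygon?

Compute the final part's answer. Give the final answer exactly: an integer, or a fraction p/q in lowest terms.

205

Stage 1: total draws C(10,3) = 120; favorable C(5,3) = 10; P = 1/12; answer 1/12
Stage 2: R1 = 1/12; threaded value p + q = 13; d = -23; a(3) = 3*(-22) + 2*(-42) - 3*(-23) = -81; iterating: a(3)=-81, a(4)=-161, a(5)=-579, a(6)=-1816, a(7)=-6123, a(8)=-20264, a(9)=-67590, a(10)=-224929, a(11)=-749175, a(12)=-2494613, a(13)=-8307402, a(14)=-27663907, a(15)=-92122686, a(16)=-306773666, a(17)=-1021574649, a(18)=-3401903221; answer -3401903221
Stage 3: R2 = -3401903221; c = 13; cross terms: (-15*-16 - 13*-22)=526, (13*-11 - -32*-16)=-655, (-32*-22 - -15*-11)=539; twice the area = |410| = 410; area = 205; answer 205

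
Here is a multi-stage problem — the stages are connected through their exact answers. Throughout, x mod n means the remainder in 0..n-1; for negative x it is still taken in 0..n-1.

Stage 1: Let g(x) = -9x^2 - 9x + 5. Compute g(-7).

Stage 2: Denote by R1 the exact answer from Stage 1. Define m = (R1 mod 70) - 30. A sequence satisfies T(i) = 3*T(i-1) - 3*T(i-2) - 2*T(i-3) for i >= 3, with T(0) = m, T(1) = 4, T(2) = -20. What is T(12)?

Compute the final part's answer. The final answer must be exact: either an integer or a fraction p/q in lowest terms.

Stage 1: -9*(-7)^2 - 9*(-7)^1 + 5 = (-441) + (63) + (5) = -373; answer -373
Stage 2: R1 = -373; m = 17; T(3) = 3*(-20) - 3*(4) - 2*(17) = -106; iterating: T(3)=-106, T(4)=-266, T(5)=-440, T(6)=-310, T(7)=922, T(8)=4576, T(9)=11582, T(10)=19174, T(11)=13624, T(12)=-39814; answer -39814

-39814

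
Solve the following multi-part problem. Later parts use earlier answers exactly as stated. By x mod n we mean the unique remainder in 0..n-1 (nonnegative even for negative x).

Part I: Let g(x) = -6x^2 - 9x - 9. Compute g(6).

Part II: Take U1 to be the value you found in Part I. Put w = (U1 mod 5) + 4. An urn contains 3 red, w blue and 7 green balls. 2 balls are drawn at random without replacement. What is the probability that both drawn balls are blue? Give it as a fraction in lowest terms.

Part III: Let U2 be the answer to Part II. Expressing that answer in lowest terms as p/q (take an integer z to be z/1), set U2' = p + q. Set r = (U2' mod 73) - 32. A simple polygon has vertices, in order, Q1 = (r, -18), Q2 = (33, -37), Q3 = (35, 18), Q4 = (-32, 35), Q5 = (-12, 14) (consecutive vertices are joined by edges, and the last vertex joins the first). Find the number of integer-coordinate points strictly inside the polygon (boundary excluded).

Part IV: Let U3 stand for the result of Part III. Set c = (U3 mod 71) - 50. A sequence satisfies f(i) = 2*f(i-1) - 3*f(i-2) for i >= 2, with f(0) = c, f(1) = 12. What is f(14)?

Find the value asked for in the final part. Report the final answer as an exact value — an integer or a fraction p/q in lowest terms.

13416

Part I: -6*(6)^2 - 9*(6)^1 - 9 = (-216) + (-54) + (-9) = -279; answer -279
Part II: U1 = -279; w = 5; total draws C(15,2) = 105; favorable C(5,2) = 10; P = 2/21; answer 2/21
Part III: U2 = 2/21; threaded value p + q = 23; r = -9; cross terms: (-9*-37 - 33*-18)=927, (33*18 - 35*-37)=1889, (35*35 - -32*18)=1801, (-32*14 - -12*35)=-28, (-12*-18 - -9*14)=342; twice the area = |4931| = 4931; area = 4931/2; boundary points = 1 + 1 + 1 + 1 + 1 = 5; strictly interior points = area - boundary/2 + 1 = 2464; answer 2464
Part IV: U3 = 2464; c = 0; f(2) = 2*(12) - 3*(0) = 24; iterating: f(2)=24, f(3)=12, f(4)=-48, f(5)=-132, f(6)=-120, f(7)=156, f(8)=672, f(9)=876, f(10)=-264, f(11)=-3156, f(12)=-5520, f(13)=-1572, f(14)=13416; answer 13416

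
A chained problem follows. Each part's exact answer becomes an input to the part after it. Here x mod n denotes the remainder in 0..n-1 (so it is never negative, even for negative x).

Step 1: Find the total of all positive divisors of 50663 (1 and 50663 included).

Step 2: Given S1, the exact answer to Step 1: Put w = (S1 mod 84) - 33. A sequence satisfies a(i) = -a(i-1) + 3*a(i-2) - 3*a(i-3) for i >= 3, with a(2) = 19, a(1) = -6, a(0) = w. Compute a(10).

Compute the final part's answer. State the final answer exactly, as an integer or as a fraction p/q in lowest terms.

Step 1: 50663 = 29 * 1747; sigma = (1 + 29) * (1 + 1747) = 30 * 1748 = 52440; answer 52440
Step 2: S1 = 52440; w = -9; a(3) = -1*(19) + 3*(-6) - 3*(-9) = -10; iterating: a(3)=-10, a(4)=85, a(5)=-172, a(6)=457, a(7)=-1228, a(8)=3115, a(9)=-8170, a(10)=21199; answer 21199

21199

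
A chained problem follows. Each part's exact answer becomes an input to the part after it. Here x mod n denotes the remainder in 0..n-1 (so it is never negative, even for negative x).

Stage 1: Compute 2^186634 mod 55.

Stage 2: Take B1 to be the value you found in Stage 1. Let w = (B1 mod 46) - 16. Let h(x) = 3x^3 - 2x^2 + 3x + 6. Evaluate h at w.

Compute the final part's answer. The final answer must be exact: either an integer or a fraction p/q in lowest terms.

-6962

Stage 1: squarings mod 55: 2^1=2, 2^2=4, 2^4=16, 2^8=36, 2^16=31, 2^32=26, 2^64=16, 2^128=36, 2^256=31, 2^512=26, 2^1024=16, 2^2048=36, 2^4096=31, 2^8192=26, 2^16384=16, 2^32768=36, 2^65536=31, 2^131072=26; 2^186634 = 2^2 * 2^8 * 2^256 * 2^2048 * 2^4096 * 2^16384 * 2^32768 * 2^131072 = 49 (mod 55); answer 49
Stage 2: B1 = 49; w = -13; 3*(-13)^3 - 2*(-13)^2 + 3*(-13)^1 + 6 = (-6591) + (-338) + (-39) + (6) = -6962; answer -6962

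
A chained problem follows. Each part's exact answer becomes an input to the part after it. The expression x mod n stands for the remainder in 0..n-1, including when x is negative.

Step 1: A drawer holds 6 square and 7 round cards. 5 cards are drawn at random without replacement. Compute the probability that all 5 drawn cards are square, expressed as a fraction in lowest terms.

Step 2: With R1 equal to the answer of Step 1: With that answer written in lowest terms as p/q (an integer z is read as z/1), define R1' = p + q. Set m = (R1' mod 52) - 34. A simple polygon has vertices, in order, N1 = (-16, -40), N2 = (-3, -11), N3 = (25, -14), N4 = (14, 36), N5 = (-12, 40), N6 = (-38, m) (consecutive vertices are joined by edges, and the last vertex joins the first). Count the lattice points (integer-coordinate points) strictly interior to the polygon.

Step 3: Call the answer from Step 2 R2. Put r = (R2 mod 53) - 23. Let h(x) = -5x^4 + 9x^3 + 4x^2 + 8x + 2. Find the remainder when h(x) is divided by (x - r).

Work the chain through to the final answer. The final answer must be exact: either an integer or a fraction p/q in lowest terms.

Step 1: total draws C(13,5) = 1287; favorable C(6,5) = 6; P = 2/429; answer 2/429
Step 2: R1 = 2/429; threaded value p + q = 431; m = -19; cross terms: (-16*-11 - -3*-40)=56, (-3*-14 - 25*-11)=317, (25*36 - 14*-14)=1096, (14*40 - -12*36)=992, (-12*-19 - -38*40)=1748, (-38*-40 - -16*-19)=1216; twice the area = |5425| = 5425; area = 5425/2; boundary points = 1 + 1 + 1 + 2 + 1 + 1 = 7; strictly interior points = area - boundary/2 + 1 = 2710; answer 2710
Step 3: R2 = 2710; r = -16; remainder = value at the root: -5*(-16)^4 + 9*(-16)^3 + 4*(-16)^2 + 8*(-16)^1 + 2 = (-327680) + (-36864) + (1024) + (-128) + (2) = -363646; answer -363646

-363646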